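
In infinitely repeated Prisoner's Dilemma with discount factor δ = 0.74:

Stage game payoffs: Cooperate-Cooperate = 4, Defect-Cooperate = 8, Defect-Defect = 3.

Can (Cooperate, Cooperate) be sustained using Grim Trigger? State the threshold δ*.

δ* = 0.8; since δ = 0.74 < 0.8, cooperation cannot be sustained

Work:
For Grim Trigger:
Cooperate forever: 4/(1-δ)
Defect then punished: 8 + 3·δ/(1-δ)
Need: 4/(1-δ) ≥ 8 + 3·δ/(1-δ)
Solving: δ ≥ (T-R)/(T-P) = (8-4)/(8-3) = 0.8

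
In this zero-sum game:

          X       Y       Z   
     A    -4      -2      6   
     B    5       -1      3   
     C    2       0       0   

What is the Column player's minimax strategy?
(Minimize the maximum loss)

Column should play Y, value = 0

Work:
Column player minimizes Row's maximum payoff:
Column X: max payoff to Row = 5
Column Y: max payoff to Row = 0
Column Z: max payoff to Row = 6
Minimum is 0, achieved by column Y.
Minimax strategy: Y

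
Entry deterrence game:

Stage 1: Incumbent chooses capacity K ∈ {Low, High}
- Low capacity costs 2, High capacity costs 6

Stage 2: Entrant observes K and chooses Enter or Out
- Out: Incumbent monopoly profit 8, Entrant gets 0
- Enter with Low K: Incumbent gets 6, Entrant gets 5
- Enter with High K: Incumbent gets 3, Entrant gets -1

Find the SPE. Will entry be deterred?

SPE: (Low, Enter|Low, Out|High); Entry not deterred. Incumbent net profit = 4, Entrant gets 5

Work:
After Low K: Entrant enters (5 > 0)
After High K: Entrant stays out (-1 < 0)
Incumbent: Low → 6−2=4, High → 8−6=2
Incumbent chooses Low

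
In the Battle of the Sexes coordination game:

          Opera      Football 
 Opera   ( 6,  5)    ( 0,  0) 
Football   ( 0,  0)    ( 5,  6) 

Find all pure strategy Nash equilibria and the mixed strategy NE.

Pure NE: (Opera, Opera) and (Football, Football); Mixed NE: p = 0.5455, q = 0.4545

Work:
Check pure NE:
(Opera, Opera): (6, 5) - no unilateral deviation beneficial
(Football, Football): (5, 6) - no unilateral deviation beneficial
Mixed NE: P1 plays Opera with p = 0.5455, P2 plays Opera with q = 0.4545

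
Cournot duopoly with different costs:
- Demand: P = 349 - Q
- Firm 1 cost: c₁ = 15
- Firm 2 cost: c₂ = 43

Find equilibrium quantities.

q₁* = 120.67, q₂* = 92.67

Work:
Reaction: q₁ = (349 - 15 - q₂)/2
Reaction: q₂ = (349 - 43 - q₁)/2
Solve simultaneously:
q₁* = (349 - 2×15 + 43)/3 = 120.67
q₂* = (349 - 2×43 + 15)/3 = 92.67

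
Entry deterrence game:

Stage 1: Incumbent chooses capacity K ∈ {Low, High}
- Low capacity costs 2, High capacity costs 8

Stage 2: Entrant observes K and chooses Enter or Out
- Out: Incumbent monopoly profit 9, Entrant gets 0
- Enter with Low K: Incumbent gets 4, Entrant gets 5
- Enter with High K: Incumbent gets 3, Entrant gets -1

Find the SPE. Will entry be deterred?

SPE: (Low, Enter|Low, Out|High); Entry not deterred. Incumbent net profit = 2, Entrant gets 5

Work:
After Low K: Entrant enters (5 > 0)
After High K: Entrant stays out (-1 < 0)
Incumbent: Low → 4−2=2, High → 9−8=1
Incumbent chooses Low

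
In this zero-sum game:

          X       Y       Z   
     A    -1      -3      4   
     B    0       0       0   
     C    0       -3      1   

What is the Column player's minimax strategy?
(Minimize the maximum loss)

Column should play X or Y (all achieve the minimum), value = 0

Work:
Column player minimizes Row's maximum payoff:
Column X: max payoff to Row = 0
Column Y: max payoff to Row = 0
Column Z: max payoff to Row = 4
Minimum is 0, achieved by columns X, Y (tied).
Each of X or Y is a minimax strategy.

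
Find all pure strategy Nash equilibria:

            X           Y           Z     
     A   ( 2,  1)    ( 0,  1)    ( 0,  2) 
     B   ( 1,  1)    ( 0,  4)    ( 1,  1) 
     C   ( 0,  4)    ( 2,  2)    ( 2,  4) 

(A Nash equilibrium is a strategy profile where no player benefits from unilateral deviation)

Nash equilibrium: (C, Z)

Work:
Best responses:
  P1 vs X: payoffs [2, 1, 0] → best response A (payoff 2)
  P1 vs Y: payoffs [0, 0, 2] → best response C (payoff 2)
  P1 vs Z: payoffs [0, 1, 2] → best response C (payoff 2)
  P2 vs A: payoffs [1, 1, 2] → best response Z (payoff 2)
  P2 vs B: payoffs [1, 4, 1] → best response Y (payoff 4)
  P2 vs C: payoffs [4, 2, 4] → best response X/Z (payoff 4)
Mutual best responses: (C,Z) → Nash equilibria.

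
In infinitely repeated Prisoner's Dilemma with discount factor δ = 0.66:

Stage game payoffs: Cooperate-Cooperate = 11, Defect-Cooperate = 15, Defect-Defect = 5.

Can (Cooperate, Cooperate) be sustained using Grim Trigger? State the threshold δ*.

δ* = 0.4; since δ = 0.66 ≥ 0.4, cooperation can be sustained

Work:
For Grim Trigger:
Cooperate forever: 11/(1-δ)
Defect then punished: 15 + 5·δ/(1-δ)
Need: 11/(1-δ) ≥ 15 + 5·δ/(1-δ)
Solving: δ ≥ (T-R)/(T-P) = (15-11)/(15-5) = 0.4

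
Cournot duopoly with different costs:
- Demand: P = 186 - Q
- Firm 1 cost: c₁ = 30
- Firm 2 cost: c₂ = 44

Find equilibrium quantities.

q₁* = 56.67, q₂* = 42.67

Work:
Reaction: q₁ = (186 - 30 - q₂)/2
Reaction: q₂ = (186 - 44 - q₁)/2
Solve simultaneously:
q₁* = (186 - 2×30 + 44)/3 = 56.67
q₂* = (186 - 2×44 + 30)/3 = 42.67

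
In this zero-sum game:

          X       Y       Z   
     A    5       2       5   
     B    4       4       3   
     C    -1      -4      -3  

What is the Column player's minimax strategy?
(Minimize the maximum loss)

Column should play Y, value = 4

Work:
Column player minimizes Row's maximum payoff:
Column X: max payoff to Row = 5
Column Y: max payoff to Row = 4
Column Z: max payoff to Row = 5
Minimum is 4, achieved by column Y.
Minimax strategy: Y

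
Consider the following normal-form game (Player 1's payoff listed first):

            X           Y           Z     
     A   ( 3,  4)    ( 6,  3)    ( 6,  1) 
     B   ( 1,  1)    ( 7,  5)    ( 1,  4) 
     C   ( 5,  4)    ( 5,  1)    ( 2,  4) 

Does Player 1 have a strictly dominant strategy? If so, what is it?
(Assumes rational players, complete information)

No strictly dominant strategy exists for Player 1

Work:
A strategy strictly dominates another if it gives a strictly higher payoff against every opponent action. Compare each pair of P1's strategies column-by-column:
  A vs B: [3 vs 1, 6 vs 7, 6 vs 1] → A does not strictly dominate B (column Y: 6 ≤ 7)
  A vs C: [3 vs 5, 6 vs 5, 6 vs 2] → A does not strictly dominate C (column X: 3 ≤ 5)
  B vs A: [1 vs 3, 7 vs 6, 1 vs 6] → B does not strictly dominate A (column X: 1 ≤ 3)
  B vs C: [1 vs 5, 7 vs 5, 1 vs 2] → B does not strictly dominate C (column X: 1 ≤ 5)
  C vs A: [5 vs 3, 5 vs 6, 2 vs 6] → C does not strictly dominate A (column Y: 5 ≤ 6)
  C vs B: [5 vs 1, 5 vs 7, 2 vs 1] → C does not strictly dominate B (column Y: 5 ≤ 7)
No single strategy strictly dominates all others → no strictly dominant strategy.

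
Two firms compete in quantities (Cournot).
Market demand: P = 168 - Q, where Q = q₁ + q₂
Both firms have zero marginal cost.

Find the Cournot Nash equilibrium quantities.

q₁* = q₂* = 56.0; P* = 56.0

Work:
Profit: π_i = P·q_i = (a - q_i - q_j)·q_i
FOC: ∂π_i/∂q_i = a - 2q_i - q_j = 0
Reaction function: q_i = (168 - q_j)/2
Symmetry: q* = 168/3 = 56.0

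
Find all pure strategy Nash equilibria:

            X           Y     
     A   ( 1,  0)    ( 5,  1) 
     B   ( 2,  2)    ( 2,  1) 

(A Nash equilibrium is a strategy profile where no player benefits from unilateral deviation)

Nash equilibrium: (A, Y), (B, X)

Work:
Best responses:
  P1 vs X: payoffs [1, 2] → best response B (payoff 2)
  P1 vs Y: payoffs [5, 2] → best response A (payoff 5)
  P2 vs A: payoffs [0, 1] → best response Y (payoff 1)
  P2 vs B: payoffs [2, 1] → best response X (payoff 2)
Mutual best responses: (A,Y), (B,X) → Nash equilibria.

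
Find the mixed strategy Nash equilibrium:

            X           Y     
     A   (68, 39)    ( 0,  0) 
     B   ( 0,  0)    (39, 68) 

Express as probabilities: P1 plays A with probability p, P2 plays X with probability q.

p = 0.6355, q = 0.3645

Work:
Find probabilities that make opponent indifferent:
P2 chooses q to make P1 indifferent between A and B
P1 chooses p to make P2 indifferent between X and Y
Mixed NE: P1 plays (A: 0.6355, B: 0.3645), P2 plays (X: 0.3645, Y: 0.6355)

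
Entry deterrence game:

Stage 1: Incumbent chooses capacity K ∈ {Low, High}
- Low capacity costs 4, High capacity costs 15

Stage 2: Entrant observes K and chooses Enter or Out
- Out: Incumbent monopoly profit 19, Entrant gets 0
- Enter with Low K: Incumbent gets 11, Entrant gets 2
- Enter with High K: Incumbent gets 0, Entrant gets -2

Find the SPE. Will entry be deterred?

SPE: (Low, Enter|Low, Out|High); Entry not deterred. Incumbent net profit = 7, Entrant gets 2

Work:
After Low K: Entrant enters (2 > 0)
After High K: Entrant stays out (-2 < 0)
Incumbent: Low → 11−4=7, High → 19−15=4
Incumbent chooses Low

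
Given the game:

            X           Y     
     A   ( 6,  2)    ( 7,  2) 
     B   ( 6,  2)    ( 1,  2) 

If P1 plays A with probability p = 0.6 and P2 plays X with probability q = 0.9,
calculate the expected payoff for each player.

E[P1] = 5.86, E[P2] = 2.0

Work:
E[P1] = p·q·π₁(A,X) + p·(1-q)·π₁(A,Y) + (1-p)·q·π₁(B,X) + (1-p)·(1-q)·π₁(B,Y)
= 0.6·0.9·6 + 0.6·0.1·7 + 0.4·0.9·6 + 0.4·0.1·1
= 5.86

E[P2] = 2.0 (similar calculation)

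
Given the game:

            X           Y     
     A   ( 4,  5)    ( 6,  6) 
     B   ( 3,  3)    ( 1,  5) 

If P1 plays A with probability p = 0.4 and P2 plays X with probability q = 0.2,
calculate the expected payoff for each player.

E[P1] = 3.08, E[P2] = 5.08

Work:
E[P1] = p·q·π₁(A,X) + p·(1-q)·π₁(A,Y) + (1-p)·q·π₁(B,X) + (1-p)·(1-q)·π₁(B,Y)
= 0.4·0.2·4 + 0.4·0.8·6 + 0.6·0.2·3 + 0.6·0.8·1
= 3.08

E[P2] = 5.08 (similar calculation)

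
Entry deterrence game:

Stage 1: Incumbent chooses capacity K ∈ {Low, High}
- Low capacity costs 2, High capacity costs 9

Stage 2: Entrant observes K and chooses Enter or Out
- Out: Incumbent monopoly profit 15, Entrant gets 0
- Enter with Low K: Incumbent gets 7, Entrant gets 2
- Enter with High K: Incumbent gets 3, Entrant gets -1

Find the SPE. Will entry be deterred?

SPE: (High, Enter|Low, Out|High); Entry deterred. Incumbent net profit = 6

Work:
After Low K: Entrant enters (2 > 0)
After High K: Entrant stays out (-1 < 0)
Incumbent: Low → 7−2=5, High → 15−9=6
Incumbent chooses High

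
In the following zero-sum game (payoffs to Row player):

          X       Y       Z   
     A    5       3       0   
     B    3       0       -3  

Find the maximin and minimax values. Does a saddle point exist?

Maximin = 0, Minimax = 0, Saddle: True

Work:
Row minimums: [0, -3] → maximin = 0
Column maximums: [5, 3, 0] → minimax = 0
Saddle point exists! Game value = 0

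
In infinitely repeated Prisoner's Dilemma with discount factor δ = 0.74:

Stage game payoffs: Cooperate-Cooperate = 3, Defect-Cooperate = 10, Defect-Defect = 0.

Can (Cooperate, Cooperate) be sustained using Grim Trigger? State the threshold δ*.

δ* = 0.7; since δ = 0.74 ≥ 0.7, cooperation can be sustained

Work:
For Grim Trigger:
Cooperate forever: 3/(1-δ)
Defect then punished: 10 + 0·δ/(1-δ)
Need: 3/(1-δ) ≥ 10 + 0·δ/(1-δ)
Solving: δ ≥ (T-R)/(T-P) = (10-3)/(10-0) = 0.7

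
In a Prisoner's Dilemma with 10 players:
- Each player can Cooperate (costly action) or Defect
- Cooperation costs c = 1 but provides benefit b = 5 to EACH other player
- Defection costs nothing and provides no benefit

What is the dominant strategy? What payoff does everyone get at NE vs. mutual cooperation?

Dominant: Defect; NE payoff = 0; Coop payoff = 44

Work:
Defect dominates (saves cost c = 1, benefit to others is external)
NE: All defect → everyone gets 0
If all cooperate: each receives (9)×5 - 1 = 44
Social dilemma: 44 > 0 but NE gives 0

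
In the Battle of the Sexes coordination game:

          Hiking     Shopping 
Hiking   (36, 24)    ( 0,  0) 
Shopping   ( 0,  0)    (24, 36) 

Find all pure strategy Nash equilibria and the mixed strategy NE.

Pure NE: (Hiking, Hiking) and (Shopping, Shopping); Mixed NE: p = 0.6, q = 0.4

Work:
Check pure NE:
(Hiking, Hiking): (36, 24) - no unilateral deviation beneficial
(Shopping, Shopping): (24, 36) - no unilateral deviation beneficial
Mixed NE: P1 plays Hiking with p = 0.6, P2 plays Hiking with q = 0.4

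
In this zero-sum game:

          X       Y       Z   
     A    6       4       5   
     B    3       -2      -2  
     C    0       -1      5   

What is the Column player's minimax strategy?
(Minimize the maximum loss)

Column should play Y, value = 4

Work:
Column player minimizes Row's maximum payoff:
Column X: max payoff to Row = 6
Column Y: max payoff to Row = 4
Column Z: max payoff to Row = 5
Minimum is 4, achieved by column Y.
Minimax strategy: Y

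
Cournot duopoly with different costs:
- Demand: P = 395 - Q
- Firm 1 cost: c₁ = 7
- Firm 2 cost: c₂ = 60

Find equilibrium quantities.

q₁* = 147.0, q₂* = 94.0

Work:
Reaction: q₁ = (395 - 7 - q₂)/2
Reaction: q₂ = (395 - 60 - q₁)/2
Solve simultaneously:
q₁* = (395 - 2×7 + 60)/3 = 147.0
q₂* = (395 - 2×60 + 7)/3 = 94.0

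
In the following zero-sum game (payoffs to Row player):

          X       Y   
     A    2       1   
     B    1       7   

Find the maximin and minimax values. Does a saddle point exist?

Maximin = 1, Minimax = 2, Saddle: False

Work:
Row minimums: [1, 1] → maximin = 1
Column maximums: [2, 7] → minimax = 2
No saddle point (maximin ≠ minimax). Mixed strategy needed.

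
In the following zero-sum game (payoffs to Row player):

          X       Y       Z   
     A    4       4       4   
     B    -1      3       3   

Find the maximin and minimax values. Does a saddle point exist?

Maximin = 4, Minimax = 4, Saddle: True

Work:
Row minimums: [4, -1] → maximin = 4
Column maximums: [4, 4, 4] → minimax = 4
Saddle point exists! Game value = 4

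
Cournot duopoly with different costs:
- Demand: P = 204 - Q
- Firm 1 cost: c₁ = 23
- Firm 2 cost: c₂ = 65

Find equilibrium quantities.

q₁* = 74.33, q₂* = 32.33

Work:
Reaction: q₁ = (204 - 23 - q₂)/2
Reaction: q₂ = (204 - 65 - q₁)/2
Solve simultaneously:
q₁* = (204 - 2×23 + 65)/3 = 74.33
q₂* = (204 - 2×65 + 23)/3 = 32.33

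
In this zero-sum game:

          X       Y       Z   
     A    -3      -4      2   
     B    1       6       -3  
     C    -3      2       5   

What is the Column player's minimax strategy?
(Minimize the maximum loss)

Column should play X, value = 1

Work:
Column player minimizes Row's maximum payoff:
Column X: max payoff to Row = 1
Column Y: max payoff to Row = 6
Column Z: max payoff to Row = 5
Minimum is 1, achieved by column X.
Minimax strategy: X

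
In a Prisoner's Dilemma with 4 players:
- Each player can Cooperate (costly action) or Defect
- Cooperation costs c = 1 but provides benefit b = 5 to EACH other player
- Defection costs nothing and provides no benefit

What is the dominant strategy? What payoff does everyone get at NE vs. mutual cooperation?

Dominant: Defect; NE payoff = 0; Coop payoff = 14

Work:
Defect dominates (saves cost c = 1, benefit to others is external)
NE: All defect → everyone gets 0
If all cooperate: each receives (3)×5 - 1 = 14
Social dilemma: 14 > 0 but NE gives 0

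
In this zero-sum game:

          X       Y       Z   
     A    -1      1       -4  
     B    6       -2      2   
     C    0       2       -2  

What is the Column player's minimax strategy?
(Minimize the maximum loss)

Column should play Y or Z (all achieve the minimum), value = 2

Work:
Column player minimizes Row's maximum payoff:
Column X: max payoff to Row = 6
Column Y: max payoff to Row = 2
Column Z: max payoff to Row = 2
Minimum is 2, achieved by columns Y, Z (tied).
Each of Y or Z is a minimax strategy.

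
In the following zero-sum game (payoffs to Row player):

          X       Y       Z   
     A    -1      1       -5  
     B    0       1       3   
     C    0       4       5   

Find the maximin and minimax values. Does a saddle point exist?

Maximin = 0, Minimax = 0, Saddle: True

Work:
Row minimums: [-5, 0, 0] → maximin = 0
Column maximums: [0, 4, 5] → minimax = 0
Saddle point exists! Game value = 0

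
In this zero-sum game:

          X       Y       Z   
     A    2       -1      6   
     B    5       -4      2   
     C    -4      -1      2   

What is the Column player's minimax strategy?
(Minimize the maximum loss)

Column should play Y, value = -1

Work:
Column player minimizes Row's maximum payoff:
Column X: max payoff to Row = 5
Column Y: max payoff to Row = -1
Column Z: max payoff to Row = 6
Minimum is -1, achieved by column Y.
Minimax strategy: Y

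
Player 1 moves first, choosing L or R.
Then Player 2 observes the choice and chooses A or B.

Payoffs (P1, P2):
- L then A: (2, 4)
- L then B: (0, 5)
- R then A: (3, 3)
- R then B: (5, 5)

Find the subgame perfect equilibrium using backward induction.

P1 plays R, P2 plays B after L and B after R; Payoff (5, 5)

Work:
Backward induction:
After L: P2 chooses B → P1 gets 0
After R: P2 chooses B → P1 gets 5
P1 chooses R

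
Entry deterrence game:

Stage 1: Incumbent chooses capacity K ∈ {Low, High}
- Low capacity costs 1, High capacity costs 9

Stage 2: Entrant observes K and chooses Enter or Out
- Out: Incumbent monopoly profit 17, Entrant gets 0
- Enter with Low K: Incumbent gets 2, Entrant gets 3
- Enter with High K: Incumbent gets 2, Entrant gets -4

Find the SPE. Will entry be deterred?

SPE: (High, Enter|Low, Out|High); Entry deterred. Incumbent net profit = 8

Work:
After Low K: Entrant enters (3 > 0)
After High K: Entrant stays out (-4 < 0)
Incumbent: Low → 2−1=1, High → 17−9=8
Incumbent chooses High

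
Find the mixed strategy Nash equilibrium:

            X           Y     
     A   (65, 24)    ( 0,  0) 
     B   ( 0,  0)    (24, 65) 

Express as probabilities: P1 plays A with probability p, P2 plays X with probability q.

p = 0.7303, q = 0.2697

Work:
Find probabilities that make opponent indifferent:
P2 chooses q to make P1 indifferent between A and B
P1 chooses p to make P2 indifferent between X and Y
Mixed NE: P1 plays (A: 0.7303, B: 0.2697), P2 plays (X: 0.2697, Y: 0.7303)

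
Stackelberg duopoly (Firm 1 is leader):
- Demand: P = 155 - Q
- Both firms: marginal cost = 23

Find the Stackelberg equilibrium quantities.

q₁* (leader) = 66.0, q₂* (follower) = 33.0

Work:
Follower's reaction: q₂ = (a - c - q₁)/2
Leader substitutes: π₁ = q₁·(a - q₁ - (a-c-q₁)/2 - c)
FOC: q₁* = (155 - 23)/2 = 66.00
Then: q₂* = (155 - 23 - 66.0)/2 = 33.00
Leader has first-mover advantage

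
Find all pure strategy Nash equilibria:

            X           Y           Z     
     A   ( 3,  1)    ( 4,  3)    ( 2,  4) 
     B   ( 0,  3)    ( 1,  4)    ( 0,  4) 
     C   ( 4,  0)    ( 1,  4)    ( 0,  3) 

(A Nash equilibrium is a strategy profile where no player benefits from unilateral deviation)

Nash equilibrium: (A, Z)

Work:
Best responses:
  P1 vs X: payoffs [3, 0, 4] → best response C (payoff 4)
  P1 vs Y: payoffs [4, 1, 1] → best response A (payoff 4)
  P1 vs Z: payoffs [2, 0, 0] → best response A (payoff 2)
  P2 vs A: payoffs [1, 3, 4] → best response Z (payoff 4)
  P2 vs B: payoffs [3, 4, 4] → best response Y/Z (payoff 4)
  P2 vs C: payoffs [0, 4, 3] → best response Y (payoff 4)
Mutual best responses: (A,Z) → Nash equilibria.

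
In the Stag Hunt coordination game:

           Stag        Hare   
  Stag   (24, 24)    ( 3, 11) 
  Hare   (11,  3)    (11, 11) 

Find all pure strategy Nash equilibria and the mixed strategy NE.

Pure NE: (Stag, Stag) and (Hare, Hare); Mixed NE: p = 0.381, q = 0.381

Work:
Check pure NE:
(Stag, Stag): (24, 24) - no unilateral deviation beneficial
(Hare, Hare): (11, 11) - no unilateral deviation beneficial
Mixed NE: P1 plays Stag with p = 0.381, P2 plays Stag with q = 0.381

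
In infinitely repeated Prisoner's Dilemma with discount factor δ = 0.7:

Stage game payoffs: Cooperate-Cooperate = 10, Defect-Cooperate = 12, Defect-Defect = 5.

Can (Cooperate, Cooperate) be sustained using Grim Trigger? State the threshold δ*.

δ* = 0.2857; since δ = 0.7 ≥ 0.2857, cooperation can be sustained

Work:
For Grim Trigger:
Cooperate forever: 10/(1-δ)
Defect then punished: 12 + 5·δ/(1-δ)
Need: 10/(1-δ) ≥ 12 + 5·δ/(1-δ)
Solving: δ ≥ (T-R)/(T-P) = (12-10)/(12-5) = 0.2857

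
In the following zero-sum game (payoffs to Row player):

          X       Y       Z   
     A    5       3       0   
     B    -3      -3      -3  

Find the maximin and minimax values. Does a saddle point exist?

Maximin = 0, Minimax = 0, Saddle: True

Work:
Row minimums: [0, -3] → maximin = 0
Column maximums: [5, 3, 0] → minimax = 0
Saddle point exists! Game value = 0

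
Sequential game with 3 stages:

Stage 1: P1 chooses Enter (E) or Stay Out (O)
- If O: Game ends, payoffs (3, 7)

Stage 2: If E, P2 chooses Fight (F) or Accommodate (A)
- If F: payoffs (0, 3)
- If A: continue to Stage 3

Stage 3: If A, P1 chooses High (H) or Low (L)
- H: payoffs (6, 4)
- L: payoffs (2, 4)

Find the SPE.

SPE: (E, A, H); Outcome (6, 4)

Work:
Stage 3: P1 chooses H (6 vs 2)
Stage 2: P2: F->3, A->4 (anticipating H). Choose A
Stage 1: P1: O->3, E->6 (anticipating A, H). Choose E
SPE path: E -> A -> H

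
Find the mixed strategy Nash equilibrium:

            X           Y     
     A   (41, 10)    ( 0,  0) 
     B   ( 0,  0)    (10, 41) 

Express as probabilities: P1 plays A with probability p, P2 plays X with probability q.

p = 0.8039, q = 0.1961

Work:
Find probabilities that make opponent indifferent:
P2 chooses q to make P1 indifferent between A and B
P1 chooses p to make P2 indifferent between X and Y
Mixed NE: P1 plays (A: 0.8039, B: 0.1961), P2 plays (X: 0.1961, Y: 0.8039)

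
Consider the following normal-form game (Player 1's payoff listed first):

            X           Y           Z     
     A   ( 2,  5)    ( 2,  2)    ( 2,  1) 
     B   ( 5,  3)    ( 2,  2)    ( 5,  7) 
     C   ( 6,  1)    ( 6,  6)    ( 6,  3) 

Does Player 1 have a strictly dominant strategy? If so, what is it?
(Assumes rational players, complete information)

Yes, Player 1's strictly dominant strategy is C

Work:
A strategy strictly dominates another if it gives a strictly higher payoff against every opponent action. Compare each pair of P1's strategies column-by-column:
  A vs B: [2 vs 5, 2 vs 2, 2 vs 5] → A does not strictly dominate B (column X: 2 ≤ 5)
  A vs C: [2 vs 6, 2 vs 6, 2 vs 6] → A does not strictly dominate C (column X: 2 ≤ 6)
  B vs A: [5 vs 2, 2 vs 2, 5 vs 2] → B does not strictly dominate A (column Y: 2 ≤ 2)
  B vs C: [5 vs 6, 2 vs 6, 5 vs 6] → B does not strictly dominate C (column X: 5 ≤ 6)
  C vs A: [6 vs 2, 6 vs 2, 6 vs 2] → C strictly dominates A
  C vs B: [6 vs 5, 6 vs 2, 6 vs 5] → C strictly dominates B
C strictly dominates every other strategy → strictly dominant.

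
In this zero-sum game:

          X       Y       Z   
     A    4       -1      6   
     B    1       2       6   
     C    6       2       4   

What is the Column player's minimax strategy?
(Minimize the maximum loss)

Column should play Y, value = 2

Work:
Column player minimizes Row's maximum payoff:
Column X: max payoff to Row = 6
Column Y: max payoff to Row = 2
Column Z: max payoff to Row = 6
Minimum is 2, achieved by column Y.
Minimax strategy: Y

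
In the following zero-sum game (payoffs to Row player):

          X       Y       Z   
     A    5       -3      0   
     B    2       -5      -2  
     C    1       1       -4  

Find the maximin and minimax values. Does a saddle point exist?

Maximin = -3, Minimax = 0, Saddle: False

Work:
Row minimums: [-3, -5, -4] → maximin = -3
Column maximums: [5, 1, 0] → minimax = 0
No saddle point (maximin ≠ minimax). Mixed strategy needed.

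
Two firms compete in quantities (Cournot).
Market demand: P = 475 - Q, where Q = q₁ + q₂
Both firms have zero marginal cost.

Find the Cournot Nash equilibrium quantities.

q₁* = q₂* = 158.33; P* = 158.33

Work:
Profit: π_i = P·q_i = (a - q_i - q_j)·q_i
FOC: ∂π_i/∂q_i = a - 2q_i - q_j = 0
Reaction function: q_i = (475 - q_j)/2
Symmetry: q* = 475/3 = 158.33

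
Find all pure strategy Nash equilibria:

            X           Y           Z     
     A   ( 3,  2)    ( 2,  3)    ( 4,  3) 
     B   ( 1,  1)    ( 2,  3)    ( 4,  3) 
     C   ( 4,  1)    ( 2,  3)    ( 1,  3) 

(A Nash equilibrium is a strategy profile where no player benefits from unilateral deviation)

Nash equilibrium: (A, Y), (A, Z), (B, Y), (B, Z), (C, Y)

Work:
Best responses:
  P1 vs X: payoffs [3, 1, 4] → best response C (payoff 4)
  P1 vs Y: payoffs [2, 2, 2] → best response A/B/C (payoff 2)
  P1 vs Z: payoffs [4, 4, 1] → best response A/B (payoff 4)
  P2 vs A: payoffs [2, 3, 3] → best response Y/Z (payoff 3)
  P2 vs B: payoffs [1, 3, 3] → best response Y/Z (payoff 3)
  P2 vs C: payoffs [1, 3, 3] → best response Y/Z (payoff 3)
Mutual best responses: (A,Y), (A,Z), (B,Y), (B,Z), (C,Y) → Nash equilibria.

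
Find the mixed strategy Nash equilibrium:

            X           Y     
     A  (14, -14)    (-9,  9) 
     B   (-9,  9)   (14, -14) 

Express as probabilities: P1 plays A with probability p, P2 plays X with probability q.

p = 0.5, q = 0.5

Work:
Find probabilities that make opponent indifferent:
P2 chooses q to make P1 indifferent between A and B
P1 chooses p to make P2 indifferent between X and Y
Mixed NE: P1 plays (A: 0.5, B: 0.5), P2 plays (X: 0.5, Y: 0.5)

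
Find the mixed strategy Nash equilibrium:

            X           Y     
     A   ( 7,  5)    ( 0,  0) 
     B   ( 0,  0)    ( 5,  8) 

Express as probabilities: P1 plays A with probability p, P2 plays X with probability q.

p = 0.6154, q = 0.4167

Work:
Find probabilities that make opponent indifferent:
P2 chooses q to make P1 indifferent between A and B
P1 chooses p to make P2 indifferent between X and Y
Mixed NE: P1 plays (A: 0.6154, B: 0.3846), P2 plays (X: 0.4167, Y: 0.5833)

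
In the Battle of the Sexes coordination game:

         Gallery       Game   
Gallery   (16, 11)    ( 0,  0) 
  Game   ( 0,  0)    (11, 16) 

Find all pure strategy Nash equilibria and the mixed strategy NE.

Pure NE: (Gallery, Gallery) and (Game, Game); Mixed NE: p = 0.5926, q = 0.4074

Work:
Check pure NE:
(Gallery, Gallery): (16, 11) - no unilateral deviation beneficial
(Game, Game): (11, 16) - no unilateral deviation beneficial
Mixed NE: P1 plays Gallery with p = 0.5926, P2 plays Gallery with q = 0.4074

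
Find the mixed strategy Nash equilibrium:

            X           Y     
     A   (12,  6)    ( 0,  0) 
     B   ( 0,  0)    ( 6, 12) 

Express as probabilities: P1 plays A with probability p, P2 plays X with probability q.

p = 0.6667, q = 0.3333

Work:
Find probabilities that make opponent indifferent:
P2 chooses q to make P1 indifferent between A and B
P1 chooses p to make P2 indifferent between X and Y
Mixed NE: P1 plays (A: 0.6667, B: 0.3333), P2 plays (X: 0.3333, Y: 0.6667)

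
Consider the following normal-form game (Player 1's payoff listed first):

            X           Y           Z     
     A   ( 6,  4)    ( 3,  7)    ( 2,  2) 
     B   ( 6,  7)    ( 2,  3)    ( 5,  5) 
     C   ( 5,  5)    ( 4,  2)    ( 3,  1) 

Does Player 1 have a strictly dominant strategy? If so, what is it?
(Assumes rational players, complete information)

No strictly dominant strategy exists for Player 1

Work:
A strategy strictly dominates another if it gives a strictly higher payoff against every opponent action. Compare each pair of P1's strategies column-by-column:
  A vs B: [6 vs 6, 3 vs 2, 2 vs 5] → A does not strictly dominate B (column X: 6 ≤ 6)
  A vs C: [6 vs 5, 3 vs 4, 2 vs 3] → A does not strictly dominate C (column Y: 3 ≤ 4)
  B vs A: [6 vs 6, 2 vs 3, 5 vs 2] → B does not strictly dominate A (column X: 6 ≤ 6)
  B vs C: [6 vs 5, 2 vs 4, 5 vs 3] → B does not strictly dominate C (column Y: 2 ≤ 4)
  C vs A: [5 vs 6, 4 vs 3, 3 vs 2] → C does not strictly dominate A (column X: 5 ≤ 6)
  C vs B: [5 vs 6, 4 vs 2, 3 vs 5] → C does not strictly dominate B (column X: 5 ≤ 6)
No single strategy strictly dominates all others → no strictly dominant strategy.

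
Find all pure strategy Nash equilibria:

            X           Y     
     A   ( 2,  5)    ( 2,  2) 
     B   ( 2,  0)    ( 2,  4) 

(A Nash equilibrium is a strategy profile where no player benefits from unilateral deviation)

Nash equilibrium: (A, X), (B, Y)

Work:
Best responses:
  P1 vs X: payoffs [2, 2] → best response A/B (payoff 2)
  P1 vs Y: payoffs [2, 2] → best response A/B (payoff 2)
  P2 vs A: payoffs [5, 2] → best response X (payoff 5)
  P2 vs B: payoffs [0, 4] → best response Y (payoff 4)
Mutual best responses: (A,X), (B,Y) → Nash equilibria.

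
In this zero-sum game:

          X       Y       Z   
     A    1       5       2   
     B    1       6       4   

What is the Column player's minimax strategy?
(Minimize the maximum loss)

Column should play X, value = 1

Work:
Column player minimizes Row's maximum payoff:
Column X: max payoff to Row = 1
Column Y: max payoff to Row = 6
Column Z: max payoff to Row = 4
Minimum is 1, achieved by column X.
Minimax strategy: X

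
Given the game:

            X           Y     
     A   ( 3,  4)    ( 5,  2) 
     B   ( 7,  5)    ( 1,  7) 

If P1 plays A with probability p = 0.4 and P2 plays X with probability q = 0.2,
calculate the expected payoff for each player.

E[P1] = 3.16, E[P2] = 4.92

Work:
E[P1] = p·q·π₁(A,X) + p·(1-q)·π₁(A,Y) + (1-p)·q·π₁(B,X) + (1-p)·(1-q)·π₁(B,Y)
= 0.4·0.2·3 + 0.4·0.8·5 + 0.6·0.2·7 + 0.6·0.8·1
= 3.16

E[P2] = 4.92 (similar calculation)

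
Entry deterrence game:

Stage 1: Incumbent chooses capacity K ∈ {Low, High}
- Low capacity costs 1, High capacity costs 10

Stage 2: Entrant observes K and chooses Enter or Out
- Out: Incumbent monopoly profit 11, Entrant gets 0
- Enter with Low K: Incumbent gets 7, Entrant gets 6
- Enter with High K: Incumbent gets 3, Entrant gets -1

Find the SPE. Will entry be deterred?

SPE: (Low, Enter|Low, Out|High); Entry not deterred. Incumbent net profit = 6, Entrant gets 6

Work:
After Low K: Entrant enters (6 > 0)
After High K: Entrant stays out (-1 < 0)
Incumbent: Low → 7−1=6, High → 11−10=1
Incumbent chooses Low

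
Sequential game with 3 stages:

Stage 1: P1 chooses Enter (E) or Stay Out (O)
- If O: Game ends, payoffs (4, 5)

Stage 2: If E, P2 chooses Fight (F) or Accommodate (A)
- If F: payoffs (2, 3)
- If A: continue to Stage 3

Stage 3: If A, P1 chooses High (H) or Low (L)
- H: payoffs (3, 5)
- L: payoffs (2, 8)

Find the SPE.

SPE: (O, A, H); Outcome (4, 5)

Work:
Stage 3: P1 chooses H (3 vs 2)
Stage 2: P2: F->3, A->5 (anticipating H). Choose A
Stage 1: P1: O->4, E->3 (anticipating A, H). Choose O
SPE path: O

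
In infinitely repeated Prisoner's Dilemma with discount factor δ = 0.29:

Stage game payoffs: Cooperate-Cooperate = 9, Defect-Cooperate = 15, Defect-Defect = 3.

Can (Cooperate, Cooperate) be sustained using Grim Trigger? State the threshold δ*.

δ* = 0.5; since δ = 0.29 < 0.5, cooperation cannot be sustained

Work:
For Grim Trigger:
Cooperate forever: 9/(1-δ)
Defect then punished: 15 + 3·δ/(1-δ)
Need: 9/(1-δ) ≥ 15 + 3·δ/(1-δ)
Solving: δ ≥ (T-R)/(T-P) = (15-9)/(15-3) = 0.5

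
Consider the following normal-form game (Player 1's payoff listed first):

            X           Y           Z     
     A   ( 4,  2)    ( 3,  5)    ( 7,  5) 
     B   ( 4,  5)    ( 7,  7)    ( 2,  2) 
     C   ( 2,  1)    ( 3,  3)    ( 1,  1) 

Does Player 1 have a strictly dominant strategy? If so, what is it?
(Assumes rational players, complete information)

No strictly dominant strategy exists for Player 1

Work:
A strategy strictly dominates another if it gives a strictly higher payoff against every opponent action. Compare each pair of P1's strategies column-by-column:
  A vs B: [4 vs 4, 3 vs 7, 7 vs 2] → A does not strictly dominate B (column X: 4 ≤ 4)
  A vs C: [4 vs 2, 3 vs 3, 7 vs 1] → A does not strictly dominate C (column Y: 3 ≤ 3)
  B vs A: [4 vs 4, 7 vs 3, 2 vs 7] → B does not strictly dominate A (column X: 4 ≤ 4)
  B vs C: [4 vs 2, 7 vs 3, 2 vs 1] → B strictly dominates C
  C vs A: [2 vs 4, 3 vs 3, 1 vs 7] → C does not strictly dominate A (column X: 2 ≤ 4)
  C vs B: [2 vs 4, 3 vs 7, 1 vs 2] → C does not strictly dominate B (column X: 2 ≤ 4)
No single strategy strictly dominates all others → no strictly dominant strategy.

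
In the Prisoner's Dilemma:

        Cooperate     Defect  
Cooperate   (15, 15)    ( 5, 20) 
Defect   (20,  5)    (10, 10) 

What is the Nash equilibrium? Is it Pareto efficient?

(Defect, Defect) is NE; not Pareto efficient

Work:
Defect dominates Cooperate for both players:
If P2 cooperates: Defect (20) > Cooperate (15)
If P2 defects: Defect (10) > Cooperate (5)
NE: (Defect, Defect) with payoff (10, 10)
But (Cooperate, Cooperate) = (15, 15) Pareto dominates (10, 10)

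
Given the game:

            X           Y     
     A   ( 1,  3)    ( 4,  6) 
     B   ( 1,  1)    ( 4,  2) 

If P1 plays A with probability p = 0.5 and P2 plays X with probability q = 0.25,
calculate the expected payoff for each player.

E[P1] = 3.25, E[P2] = 3.5

Work:
E[P1] = p·q·π₁(A,X) + p·(1-q)·π₁(A,Y) + (1-p)·q·π₁(B,X) + (1-p)·(1-q)·π₁(B,Y)
= 0.5·0.25·1 + 0.5·0.75·4 + 0.5·0.25·1 + 0.5·0.75·4
= 3.25

E[P2] = 3.5 (similar calculation)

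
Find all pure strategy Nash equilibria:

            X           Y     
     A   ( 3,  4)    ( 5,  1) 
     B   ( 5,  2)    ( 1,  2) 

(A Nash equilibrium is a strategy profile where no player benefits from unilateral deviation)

Nash equilibrium: (B, X)

Work:
Best responses:
  P1 vs X: payoffs [3, 5] → best response B (payoff 5)
  P1 vs Y: payoffs [5, 1] → best response A (payoff 5)
  P2 vs A: payoffs [4, 1] → best response X (payoff 4)
  P2 vs B: payoffs [2, 2] → best response X/Y (payoff 2)
Mutual best responses: (B,X) → Nash equilibria.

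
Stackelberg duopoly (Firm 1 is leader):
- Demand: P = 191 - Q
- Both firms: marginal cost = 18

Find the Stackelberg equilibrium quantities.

q₁* (leader) = 86.5, q₂* (follower) = 43.25

Work:
Follower's reaction: q₂ = (a - c - q₁)/2
Leader substitutes: π₁ = q₁·(a - q₁ - (a-c-q₁)/2 - c)
FOC: q₁* = (191 - 18)/2 = 86.50
Then: q₂* = (191 - 18 - 86.5)/2 = 43.25
Leader has first-mover advantage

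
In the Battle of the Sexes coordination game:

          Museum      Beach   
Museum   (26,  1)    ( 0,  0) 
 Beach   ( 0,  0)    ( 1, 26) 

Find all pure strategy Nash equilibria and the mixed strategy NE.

Pure NE: (Museum, Museum) and (Beach, Beach); Mixed NE: p = 0.963, q = 0.037

Work:
Check pure NE:
(Museum, Museum): (26, 1) - no unilateral deviation beneficial
(Beach, Beach): (1, 26) - no unilateral deviation beneficial
Mixed NE: P1 plays Museum with p = 0.963, P2 plays Museum with q = 0.037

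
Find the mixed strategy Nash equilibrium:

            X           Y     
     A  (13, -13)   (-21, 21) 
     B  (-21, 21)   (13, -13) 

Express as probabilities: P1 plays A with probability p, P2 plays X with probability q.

p = 0.5, q = 0.5

Work:
Find probabilities that make opponent indifferent:
P2 chooses q to make P1 indifferent between A and B
P1 chooses p to make P2 indifferent between X and Y
Mixed NE: P1 plays (A: 0.5, B: 0.5), P2 plays (X: 0.5, Y: 0.5)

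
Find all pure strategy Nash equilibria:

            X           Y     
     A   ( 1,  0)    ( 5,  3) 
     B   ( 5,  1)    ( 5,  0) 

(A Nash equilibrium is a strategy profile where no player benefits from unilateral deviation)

Nash equilibrium: (A, Y), (B, X)

Work:
Best responses:
  P1 vs X: payoffs [1, 5] → best response B (payoff 5)
  P1 vs Y: payoffs [5, 5] → best response A/B (payoff 5)
  P2 vs A: payoffs [0, 3] → best response Y (payoff 3)
  P2 vs B: payoffs [1, 0] → best response X (payoff 1)
Mutual best responses: (A,Y), (B,X) → Nash equilibria.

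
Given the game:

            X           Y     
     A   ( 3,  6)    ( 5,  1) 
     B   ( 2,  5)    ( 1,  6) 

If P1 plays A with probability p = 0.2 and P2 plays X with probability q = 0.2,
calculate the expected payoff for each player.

E[P1] = 1.88, E[P2] = 5.04

Work:
E[P1] = p·q·π₁(A,X) + p·(1-q)·π₁(A,Y) + (1-p)·q·π₁(B,X) + (1-p)·(1-q)·π₁(B,Y)
= 0.2·0.2·3 + 0.2·0.8·5 + 0.8·0.2·2 + 0.8·0.8·1
= 1.88

E[P2] = 5.04 (similar calculation)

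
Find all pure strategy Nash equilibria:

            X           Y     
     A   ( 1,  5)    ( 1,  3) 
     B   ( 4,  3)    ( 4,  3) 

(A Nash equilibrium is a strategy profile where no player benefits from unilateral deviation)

Nash equilibrium: (B, X), (B, Y)

Work:
Best responses:
  P1 vs X: payoffs [1, 4] → best response B (payoff 4)
  P1 vs Y: payoffs [1, 4] → best response B (payoff 4)
  P2 vs A: payoffs [5, 3] → best response X (payoff 5)
  P2 vs B: payoffs [3, 3] → best response X/Y (payoff 3)
Mutual best responses: (B,X), (B,Y) → Nash equilibria.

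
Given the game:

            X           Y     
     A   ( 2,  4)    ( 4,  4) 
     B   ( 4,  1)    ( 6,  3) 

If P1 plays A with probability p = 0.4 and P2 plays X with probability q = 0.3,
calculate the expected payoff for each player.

E[P1] = 4.6, E[P2] = 3.04

Work:
E[P1] = p·q·π₁(A,X) + p·(1-q)·π₁(A,Y) + (1-p)·q·π₁(B,X) + (1-p)·(1-q)·π₁(B,Y)
= 0.4·0.3·2 + 0.4·0.7·4 + 0.6·0.3·4 + 0.6·0.7·6
= 4.6

E[P2] = 3.04 (similar calculation)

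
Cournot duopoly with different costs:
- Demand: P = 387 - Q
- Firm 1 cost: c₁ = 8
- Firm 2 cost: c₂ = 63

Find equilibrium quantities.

q₁* = 144.67, q₂* = 89.67

Work:
Reaction: q₁ = (387 - 8 - q₂)/2
Reaction: q₂ = (387 - 63 - q₁)/2
Solve simultaneously:
q₁* = (387 - 2×8 + 63)/3 = 144.67
q₂* = (387 - 2×63 + 8)/3 = 89.67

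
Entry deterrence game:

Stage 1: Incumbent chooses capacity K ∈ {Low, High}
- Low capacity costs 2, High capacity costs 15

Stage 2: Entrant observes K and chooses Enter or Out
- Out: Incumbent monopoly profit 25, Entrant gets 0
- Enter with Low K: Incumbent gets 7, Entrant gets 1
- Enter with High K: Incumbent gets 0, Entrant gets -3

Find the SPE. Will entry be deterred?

SPE: (High, Enter|Low, Out|High); Entry deterred. Incumbent net profit = 10

Work:
After Low K: Entrant enters (1 > 0)
After High K: Entrant stays out (-3 < 0)
Incumbent: Low → 7−2=5, High → 25−15=10
Incumbent chooses High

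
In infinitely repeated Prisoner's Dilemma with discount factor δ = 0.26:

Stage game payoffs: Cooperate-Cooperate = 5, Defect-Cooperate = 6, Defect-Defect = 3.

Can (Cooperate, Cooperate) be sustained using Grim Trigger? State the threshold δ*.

δ* = 0.3333; since δ = 0.26 < 0.3333, cooperation cannot be sustained

Work:
For Grim Trigger:
Cooperate forever: 5/(1-δ)
Defect then punished: 6 + 3·δ/(1-δ)
Need: 5/(1-δ) ≥ 6 + 3·δ/(1-δ)
Solving: δ ≥ (T-R)/(T-P) = (6-5)/(6-3) = 0.3333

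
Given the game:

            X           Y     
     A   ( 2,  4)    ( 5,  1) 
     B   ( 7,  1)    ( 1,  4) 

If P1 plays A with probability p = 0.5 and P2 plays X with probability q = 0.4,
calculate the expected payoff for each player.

E[P1] = 3.6, E[P2] = 2.5

Work:
E[P1] = p·q·π₁(A,X) + p·(1-q)·π₁(A,Y) + (1-p)·q·π₁(B,X) + (1-p)·(1-q)·π₁(B,Y)
= 0.5·0.4·2 + 0.5·0.6·5 + 0.5·0.4·7 + 0.5·0.6·1
= 3.6

E[P2] = 2.5 (similar calculation)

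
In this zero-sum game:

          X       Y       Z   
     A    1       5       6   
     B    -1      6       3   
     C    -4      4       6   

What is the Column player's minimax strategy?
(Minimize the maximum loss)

Column should play X, value = 1

Work:
Column player minimizes Row's maximum payoff:
Column X: max payoff to Row = 1
Column Y: max payoff to Row = 6
Column Z: max payoff to Row = 6
Minimum is 1, achieved by column X.
Minimax strategy: X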